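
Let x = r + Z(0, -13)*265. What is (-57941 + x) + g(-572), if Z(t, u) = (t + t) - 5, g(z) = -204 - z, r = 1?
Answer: -58897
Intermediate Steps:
Z(t, u) = -5 + 2*t (Z(t, u) = 2*t - 5 = -5 + 2*t)
x = -1324 (x = 1 + (-5 + 2*0)*265 = 1 + (-5 + 0)*265 = 1 - 5*265 = 1 - 1325 = -1324)
(-57941 + x) + g(-572) = (-57941 - 1324) + (-204 - 1*(-572)) = -59265 + (-204 + 572) = -59265 + 368 = -58897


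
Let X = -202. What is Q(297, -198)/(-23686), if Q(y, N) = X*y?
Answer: 29997/11843 ≈ 2.5329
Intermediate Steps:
Q(y, N) = -202*y
Q(297, -198)/(-23686) = -202*297/(-23686) = -59994*(-1/23686) = 29997/11843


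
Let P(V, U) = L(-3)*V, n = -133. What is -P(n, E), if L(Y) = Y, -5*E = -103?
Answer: -399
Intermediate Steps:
E = 103/5 (E = -1/5*(-103) = 103/5 ≈ 20.600)
P(V, U) = -3*V
-P(n, E) = -(-3)*(-133) = -1*399 = -399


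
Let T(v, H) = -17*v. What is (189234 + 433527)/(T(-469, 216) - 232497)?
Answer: -622761/224524 ≈ -2.7737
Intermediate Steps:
(189234 + 433527)/(T(-469, 216) - 232497) = (189234 + 433527)/(-17*(-469) - 232497) = 622761/(7973 - 232497) = 622761/(-224524) = 622761*(-1/224524) = -622761/224524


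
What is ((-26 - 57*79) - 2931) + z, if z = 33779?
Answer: 26319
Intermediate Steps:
((-26 - 57*79) - 2931) + z = ((-26 - 57*79) - 2931) + 33779 = ((-26 - 4503) - 2931) + 33779 = (-4529 - 2931) + 33779 = -7460 + 33779 = 26319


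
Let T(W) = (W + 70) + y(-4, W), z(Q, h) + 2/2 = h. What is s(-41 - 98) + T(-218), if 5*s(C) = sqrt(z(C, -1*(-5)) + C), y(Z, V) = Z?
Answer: -152 + 3*I*sqrt(15)/5 ≈ -152.0 + 2.3238*I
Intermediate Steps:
z(Q, h) = -1 + h
s(C) = sqrt(4 + C)/5 (s(C) = sqrt((-1 - 1*(-5)) + C)/5 = sqrt((-1 + 5) + C)/5 = sqrt(4 + C)/5)
T(W) = 66 + W (T(W) = (W + 70) - 4 = (70 + W) - 4 = 66 + W)
s(-41 - 98) + T(-218) = sqrt(4 + (-41 - 98))/5 + (66 - 218) = sqrt(4 - 139)/5 - 152 = sqrt(-135)/5 - 152 = (3*I*sqrt(15))/5 - 152 = 3*I*sqrt(15)/5 - 152 = -152 + 3*I*sqrt(15)/5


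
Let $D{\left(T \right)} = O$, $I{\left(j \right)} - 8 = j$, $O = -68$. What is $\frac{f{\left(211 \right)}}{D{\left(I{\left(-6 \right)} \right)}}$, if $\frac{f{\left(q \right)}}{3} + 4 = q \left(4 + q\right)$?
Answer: $- \frac{136083}{68} \approx -2001.2$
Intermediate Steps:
$I{\left(j \right)} = 8 + j$
$f{\left(q \right)} = -12 + 3 q \left(4 + q\right)$
$D{\left(T \right)} = -68$
$\frac{f{\left(211 \right)}}{D{\left(I{\left(-6 \right)} \right)}} = \frac{-12 + 3 \cdot 211^{2} + 12 \cdot 211}{-68} = \left(-12 + 3 \cdot 44521 + 2532\right) \left(- \frac{1}{68}\right) = \left(-12 + 133563 + 2532\right) \left(- \frac{1}{68}\right) = 136083 \left(- \frac{1}{68}\right) = - \frac{136083}{68}$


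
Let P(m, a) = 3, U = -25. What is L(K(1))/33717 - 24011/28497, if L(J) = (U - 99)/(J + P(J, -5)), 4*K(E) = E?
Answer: -1170962227/1387870393 ≈ -0.84371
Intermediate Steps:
K(E) = E/4
L(J) = -124/(3 + J) (L(J) = (-25 - 99)/(J + 3) = -124/(3 + J))
L(K(1))/33717 - 24011/28497 = -124/(3 + (¼)*1)/33717 - 24011/28497 = -124/(3 + ¼)*(1/33717) - 24011*1/28497 = -124/13/4*(1/33717) - 24011/28497 = -124*4/13*(1/33717) - 24011/28497 = -496/13*1/33717 - 24011/28497 = -496/438321 - 24011/28497 = -1170962227/1387870393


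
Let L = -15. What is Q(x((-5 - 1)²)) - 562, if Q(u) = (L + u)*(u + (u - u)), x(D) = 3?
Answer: -598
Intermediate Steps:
Q(u) = u*(-15 + u) (Q(u) = (-15 + u)*(u + (u - u)) = (-15 + u)*(u + 0) = (-15 + u)*u = u*(-15 + u))
Q(x((-5 - 1)²)) - 562 = 3*(-15 + 3) - 562 = 3*(-12) - 562 = -36 - 562 = -598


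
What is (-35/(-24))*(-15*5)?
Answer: -875/8 ≈ -109.38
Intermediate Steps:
(-35/(-24))*(-15*5) = -35*(-1/24)*(-75) = (35/24)*(-75) = -875/8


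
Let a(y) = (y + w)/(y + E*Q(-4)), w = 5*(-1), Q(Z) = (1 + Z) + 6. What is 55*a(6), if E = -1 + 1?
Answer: 55/6 ≈ 9.1667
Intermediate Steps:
Q(Z) = 7 + Z
E = 0
w = -5
a(y) = (-5 + y)/y (a(y) = (y - 5)/(y + 0*(7 - 4)) = (-5 + y)/(y + 0*3) = (-5 + y)/(y + 0) = (-5 + y)/y)
55*a(6) = 55*((-5 + 6)/6) = 55*((⅙)*1) = 55*(⅙) = 55/6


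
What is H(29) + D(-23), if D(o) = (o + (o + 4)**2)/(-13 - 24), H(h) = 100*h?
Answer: 106962/37 ≈ 2890.9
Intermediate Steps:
D(o) = -o/37 - (4 + o)**2/37 (D(o) = (o + (4 + o)**2)/(-37) = (o + (4 + o)**2)*(-1/37) = -o/37 - (4 + o)**2/37)
H(29) + D(-23) = 100*29 + (-1/37*(-23) - (4 - 23)**2/37) = 2900 + (23/37 - 1/37*(-19)**2) = 2900 + (23/37 - 1/37*361) = 2900 + (23/37 - 361/37) = 2900 - 338/37 = 106962/37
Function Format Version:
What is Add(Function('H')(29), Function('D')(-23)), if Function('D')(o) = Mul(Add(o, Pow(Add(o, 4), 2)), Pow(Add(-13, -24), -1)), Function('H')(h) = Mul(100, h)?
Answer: Rational(106962, 37) ≈ 2890.9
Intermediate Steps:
Function('D')(o) = Add(Mul(Rational(-1, 37), o), Mul(Rational(-1, 37), Pow(Add(4, o), 2))) (Function('D')(o) = Mul(Add(o, Pow(Add(4, o), 2)), Pow(-37, -1)) = Mul(Add(o, Pow(Add(4, o), 2)), Rational(-1, 37)) = Add(Mul(Rational(-1, 37), o), Mul(Rational(-1, 37), Pow(Add(4, o), 2))))
Add(Function('H')(29), Function('D')(-23)) = Add(Mul(100, 29), Add(Mul(Rational(-1, 37), -23), Mul(Rational(-1, 37), Pow(Add(4, -23), 2)))) = Add(2900, Add(Rational(23, 37), Mul(Rational(-1, 37), Pow(-19, 2)))) = Add(2900, Add(Rational(23, 37), Mul(Rational(-1, 37), 361))) = Add(2900, Add(Rational(23, 37), Rational(-361, 37))) = Add(2900, Rational(-338, 37)) = Rational(106962, 37)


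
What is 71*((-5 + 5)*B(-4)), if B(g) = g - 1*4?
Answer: 0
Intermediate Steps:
B(g) = -4 + g (B(g) = g - 4 = -4 + g)
71*((-5 + 5)*B(-4)) = 71*((-5 + 5)*(-4 - 4)) = 71*(0*(-8)) = 71*0 = 0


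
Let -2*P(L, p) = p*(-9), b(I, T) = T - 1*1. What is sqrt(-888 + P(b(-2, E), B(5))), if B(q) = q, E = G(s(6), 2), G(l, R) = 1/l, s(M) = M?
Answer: I*sqrt(3462)/2 ≈ 29.419*I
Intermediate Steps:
E = 1/6 ≈ 0.16667
b(I, T) = -1 + T (b(I, T) = T - 1 = -1 + T)
P(L, p) = 9*p/2 (P(L, p) = -p*(-9)/2 = -(-9)*p/2 = 9*p/2)
sqrt(-888 + P(b(-2, E), B(5))) = sqrt(-888 + (9/2)*5) = sqrt(-888 + 45/2) = sqrt(-1731/2) = I*sqrt(3462)/2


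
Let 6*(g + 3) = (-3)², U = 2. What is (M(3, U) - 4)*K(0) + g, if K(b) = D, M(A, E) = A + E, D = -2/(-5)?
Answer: -11/10 ≈ -1.1000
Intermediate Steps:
g = -3/2 (g = -3 + (⅙)*(-3)² = -3 + (⅙)*9 = -3 + 3/2 = -3/2 ≈ -1.5000)
D = ⅖ (D = -2*(-⅕) = ⅖ ≈ 0.40000)
K(b) = ⅖
(M(3, U) - 4)*K(0) + g = ((3 + 2) - 4)*(⅖) - 3/2 = (5 - 4)*(⅖) - 3/2 = 1*(⅖) - 3/2 = ⅖ - 3/2 = -11/10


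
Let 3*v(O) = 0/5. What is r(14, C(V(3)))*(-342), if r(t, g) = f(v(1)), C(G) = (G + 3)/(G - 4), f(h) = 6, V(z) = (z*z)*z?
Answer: -2052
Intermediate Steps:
v(O) = 0 (v(O) = (0/5)/3 = (0*(1/5))/3 = (1/3)*0 = 0)
V(z) = z**3 (V(z) = z**2*z = z**3)
C(G) = (3 + G)/(-4 + G)
r(t, g) = 6
r(14, C(V(3)))*(-342) = 6*(-342) = -2052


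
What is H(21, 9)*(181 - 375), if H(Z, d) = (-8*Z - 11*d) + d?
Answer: 50052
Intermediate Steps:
H(Z, d) = -10*d - 8*Z (H(Z, d) = (-11*d - 8*Z) + d = -10*d - 8*Z)
H(21, 9)*(181 - 375) = (-10*9 - 8*21)*(181 - 375) = (-90 - 168)*(-194) = -258*(-194) = 50052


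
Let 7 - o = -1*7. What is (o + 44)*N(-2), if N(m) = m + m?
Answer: -232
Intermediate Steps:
N(m) = 2*m
o = 14 (o = 7 - (-1)*7 = 7 - 1*(-7) = 7 + 7 = 14)
(o + 44)*N(-2) = (14 + 44)*(2*(-2)) = 58*(-4) = -232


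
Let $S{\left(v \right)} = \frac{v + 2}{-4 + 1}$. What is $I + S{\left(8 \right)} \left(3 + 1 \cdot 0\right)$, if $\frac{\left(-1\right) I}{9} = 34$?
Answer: $-316$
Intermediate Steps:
$I = -306$ ($I = \left(-9\right) 34 = -306$)
$S{\left(v \right)} = - \frac{2}{3} - \frac{v}{3}$ ($S{\left(v \right)} = \frac{2 + v}{-3} = \left(2 + v\right) \left(- \frac{1}{3}\right) = - \frac{2}{3} - \frac{v}{3}$)
$I + S{\left(8 \right)} \left(3 + 1 \cdot 0\right) = -306 + \left(- \frac{2}{3} - \frac{8}{3}\right) \left(3 + 1 \cdot 0\right) = -306 + \left(- \frac{2}{3} - \frac{8}{3}\right) \left(3 + 0\right) = -306 - 10 = -316$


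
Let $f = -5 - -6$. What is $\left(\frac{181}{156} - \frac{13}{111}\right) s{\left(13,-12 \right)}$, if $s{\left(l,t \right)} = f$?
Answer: $\frac{2007}{1924} \approx 1.0431$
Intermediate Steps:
$f = 1$ ($f = -5 + 6 = 1$)
$s{\left(l,t \right)} = 1$
$\left(\frac{181}{156} - \frac{13}{111}\right) s{\left(13,-12 \right)} = \left(\frac{181}{156} - \frac{13}{111}\right) 1 = \frac{2007}{1924} \cdot 1 = \frac{2007}{1924}$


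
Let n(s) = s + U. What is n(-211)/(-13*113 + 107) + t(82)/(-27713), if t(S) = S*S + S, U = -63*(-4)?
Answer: -10406005/37745106 ≈ -0.27569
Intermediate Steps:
U = 252 (U = -21*(-12) = 252)
t(S) = S + S² (t(S) = S² + S = S + S²)
n(s) = 252 + s (n(s) = s + 252 = 252 + s)
n(-211)/(-13*113 + 107) + t(82)/(-27713) = (252 - 211)/(-13*113 + 107) + (82*(1 + 82))/(-27713) = 41/(-1469 + 107) + (82*83)*(-1/27713) = 41/(-1362) + 6806*(-1/27713) = 41*(-1/1362) - 6806/27713 = -41/1362 - 6806/27713 = -10406005/37745106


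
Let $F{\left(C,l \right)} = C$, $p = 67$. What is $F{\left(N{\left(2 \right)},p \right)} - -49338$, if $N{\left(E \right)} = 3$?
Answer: $49341$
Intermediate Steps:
$F{\left(N{\left(2 \right)},p \right)} - -49338 = 3 - -49338 = 3 + 49338 = 49341$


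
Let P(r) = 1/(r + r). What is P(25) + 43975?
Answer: 2198751/50 ≈ 43975.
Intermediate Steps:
P(r) = 1/(2*r)
P(25) + 43975 = (1/2)/25 + 43975 = (1/2)*(1/25) + 43975 = 1/50 + 43975 = 2198751/50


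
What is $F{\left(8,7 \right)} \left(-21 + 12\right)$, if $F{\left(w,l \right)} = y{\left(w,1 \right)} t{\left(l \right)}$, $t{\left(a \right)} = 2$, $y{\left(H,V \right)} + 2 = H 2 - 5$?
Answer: $-162$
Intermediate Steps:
$y{\left(H,V \right)} = -7 + 2 H$ ($y{\left(H,V \right)} = -2 + \left(H 2 - 5\right) = -2 + \left(2 H - 5\right) = -2 + \left(-5 + 2 H\right) = -7 + 2 H$)
$F{\left(w,l \right)} = -14 + 4 w$ ($F{\left(w,l \right)} = \left(-7 + 2 w\right) 2 = -14 + 4 w$)
$F{\left(8,7 \right)} \left(-21 + 12\right) = \left(-14 + 4 \cdot 8\right) \left(-21 + 12\right) = \left(-14 + 32\right) \left(-9\right) = 18 \left(-9\right) = -162$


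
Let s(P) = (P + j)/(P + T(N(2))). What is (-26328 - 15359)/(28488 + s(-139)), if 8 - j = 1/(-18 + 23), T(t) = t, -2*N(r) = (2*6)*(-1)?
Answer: -27721855/18945176 ≈ -1.4633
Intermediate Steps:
N(r) = 6 (N(r) = -2*6*(-1)/2 = -6*(-1) = -½*(-12) = 6)
j = 39/5 (j = 8 - 1/(-18 + 23) = 8 - 1/5 = 8 - 1*⅕ = 8 - ⅕ = 39/5 ≈ 7.8000)
s(P) = (39/5 + P)/(6 + P) (s(P) = (P + 39/5)/(P + 6) = (39/5 + P)/(6 + P))
(-26328 - 15359)/(28488 + s(-139)) = (-26328 - 15359)/(28488 + (39/5 - 139)/(6 - 139)) = -41687/(28488 - 656/5/(-133)) = -41687/(28488 - 1/133*(-656/5)) = -41687/(28488 + 656/665) = -41687/18945176/665 = -41687*665/18945176 = -27721855/18945176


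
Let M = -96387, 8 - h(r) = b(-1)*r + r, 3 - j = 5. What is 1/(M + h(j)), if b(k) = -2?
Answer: -1/96381 ≈ -1.0375e-5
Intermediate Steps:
j = -2 (j = 3 - 1*5 = 3 - 5 = -2)
h(r) = 8 + r (h(r) = 8 - (-2*r + r) = 8 - (-1)*r = 8 + r)
1/(M + h(j)) = 1/(-96387 + (8 - 2)) = 1/(-96387 + 6) = 1/(-96381) = -1/96381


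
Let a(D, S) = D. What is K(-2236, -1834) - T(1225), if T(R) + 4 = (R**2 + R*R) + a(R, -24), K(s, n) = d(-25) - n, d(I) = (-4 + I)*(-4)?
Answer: -3000521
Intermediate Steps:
d(I) = 16 - 4*I
K(s, n) = 116 - n (K(s, n) = (16 - 4*(-25)) - n = (16 + 100) - n = 116 - n)
T(R) = -4 + R + 2*R**2 (T(R) = -4 + ((R**2 + R*R) + R) = -4 + ((R**2 + R**2) + R) = -4 + (2*R**2 + R) = -4 + (R + 2*R**2) = -4 + R + 2*R**2)
K(-2236, -1834) - T(1225) = (116 - 1*(-1834)) - (-4 + 1225 + 2*1225**2) = (116 + 1834) - (-4 + 1225 + 2*1500625) = 1950 - (-4 + 1225 + 3001250) = 1950 - 1*3002471 = 1950 - 3002471 = -3000521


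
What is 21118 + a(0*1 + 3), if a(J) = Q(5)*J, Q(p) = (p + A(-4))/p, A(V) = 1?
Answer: 105608/5 ≈ 21122.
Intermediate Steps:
Q(p) = (1 + p)/p (Q(p) = (p + 1)/p = (1 + p)/p)
a(J) = 6*J/5 (a(J) = ((1 + 5)/5)*J = ((⅕)*6)*J = 6*J/5)
21118 + a(0*1 + 3) = 21118 + 6*(0*1 + 3)/5 = 21118 + 6*(0 + 3)/5 = 21118 + (6/5)*3 = 21118 + 18/5 = 105608/5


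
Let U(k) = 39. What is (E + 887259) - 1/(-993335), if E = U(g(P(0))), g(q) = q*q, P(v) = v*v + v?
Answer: 881384158831/993335 ≈ 8.8730e+5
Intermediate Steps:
P(v) = v + v² (P(v) = v² + v = v + v²)
g(q) = q²
E = 39
(E + 887259) - 1/(-993335) = (39 + 887259) - 1/(-993335) = 887298 - 1*(-1/993335) = 887298 + 1/993335 = 881384158831/993335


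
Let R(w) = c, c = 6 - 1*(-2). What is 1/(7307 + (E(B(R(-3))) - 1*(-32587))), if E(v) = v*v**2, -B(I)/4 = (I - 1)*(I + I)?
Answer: -1/89875498 ≈ -1.1127e-8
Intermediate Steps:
c = 8 (c = 6 + 2 = 8)
R(w) = 8
B(I) = -8*I*(-1 + I) (B(I) = -4*(I - 1)*(I + I) = -4*(-1 + I)*2*I = -8*I*(-1 + I))
E(v) = v**3
1/(7307 + (E(B(R(-3))) - 1*(-32587))) = 1/(7307 + ((8*8*(1 - 1*8))**3 - 1*(-32587))) = 1/(7307 + ((8*8*(1 - 8))**3 + 32587)) = 1/(7307 + ((8*8*(-7))**3 + 32587)) = 1/(7307 + ((-448)**3 + 32587)) = 1/(7307 + (-89915392 + 32587)) = 1/(7307 - 89882805) = 1/(-89875498) = -1/89875498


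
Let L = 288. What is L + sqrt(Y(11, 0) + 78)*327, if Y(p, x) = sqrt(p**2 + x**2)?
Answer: 288 + 327*sqrt(89) ≈ 3372.9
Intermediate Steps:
L + sqrt(Y(11, 0) + 78)*327 = 288 + sqrt(sqrt(11**2 + 0**2) + 78)*327 = 288 + sqrt(sqrt(121 + 0) + 78)*327 = 288 + sqrt(sqrt(121) + 78)*327 = 288 + sqrt(11 + 78)*327 = 288 + sqrt(89)*327 = 288 + 327*sqrt(89)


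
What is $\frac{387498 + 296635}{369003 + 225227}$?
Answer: $\frac{684133}{594230} \approx 1.1513$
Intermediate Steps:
$\frac{387498 + 296635}{369003 + 225227} = \frac{684133}{594230}$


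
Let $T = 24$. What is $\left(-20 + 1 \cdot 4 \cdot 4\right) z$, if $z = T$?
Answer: $-96$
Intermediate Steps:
$z = 24$
$\left(-20 + 1 \cdot 4 \cdot 4\right) z = \left(-20 + 1 \cdot 4 \cdot 4\right) 24 = \left(-20 + 4 \cdot 4\right) 24 = \left(-20 + 16\right) 24 = \left(-4\right) 24 = -96$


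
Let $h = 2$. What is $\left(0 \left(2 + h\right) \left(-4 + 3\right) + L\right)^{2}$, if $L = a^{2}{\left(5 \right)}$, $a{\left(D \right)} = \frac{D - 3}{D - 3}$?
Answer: $1$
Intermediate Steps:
$a{\left(D \right)} = 1$ ($a{\left(D \right)} = \frac{-3 + D}{-3 + D} = 1$)
$L = 1$ ($L = 1^{2} = 1$)
$\left(0 \left(2 + h\right) \left(-4 + 3\right) + L\right)^{2} = \left(0 \left(2 + 2\right) \left(-4 + 3\right) + 1\right)^{2} = \left(0 \cdot 4 \left(-1\right) + 1\right)^{2} = \left(0 \left(-4\right) + 1\right)^{2} = \left(0 + 1\right)^{2} = 1^{2} = 1$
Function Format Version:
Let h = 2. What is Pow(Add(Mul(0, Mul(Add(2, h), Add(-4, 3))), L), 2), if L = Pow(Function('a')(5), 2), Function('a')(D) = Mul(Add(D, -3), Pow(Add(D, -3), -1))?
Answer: 1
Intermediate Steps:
Function('a')(D) = 1 (Function('a')(D) = Mul(Add(-3, D), Pow(Add(-3, D), -1)) = 1)
L = 1 (L = Pow(1, 2) = 1)
Pow(Add(Mul(0, Mul(Add(2, h), Add(-4, 3))), L), 2) = Pow(Add(Mul(0, Mul(Add(2, 2), Add(-4, 3))), 1), 2) = Pow(Add(Mul(0, Mul(4, -1)), 1), 2) = Pow(Add(Mul(0, -4), 1), 2) = Pow(Add(0, 1), 2) = Pow(1, 2) = 1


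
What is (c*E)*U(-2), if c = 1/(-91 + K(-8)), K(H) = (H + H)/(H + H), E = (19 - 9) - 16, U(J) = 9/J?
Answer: -3/10 ≈ -0.30000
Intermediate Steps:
E = -6 (E = 10 - 16 = -6)
K(H) = 1 (K(H) = (2*H)/((2*H)) = (2*H)*(1/(2*H)) = 1)
c = -1/90 (c = 1/(-91 + 1) = 1/(-90) = -1/90 ≈ -0.011111)
(c*E)*U(-2) = (-1/90*(-6))*(9/(-2)) = (9*(-½))/15 = (1/15)*(-9/2) = -3/10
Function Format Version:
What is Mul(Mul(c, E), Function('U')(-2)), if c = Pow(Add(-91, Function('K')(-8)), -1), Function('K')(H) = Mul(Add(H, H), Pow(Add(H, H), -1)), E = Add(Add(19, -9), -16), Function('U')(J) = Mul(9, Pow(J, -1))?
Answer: Rational(-3, 10) ≈ -0.30000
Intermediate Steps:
E = -6 (E = Add(10, -16) = -6)
Function('K')(H) = 1 (Function('K')(H) = Mul(Mul(2, H), Pow(Mul(2, H), -1)) = Mul(Mul(2, H), Mul(Rational(1, 2), Pow(H, -1))) = 1)
c = Rational(-1, 90) (c = Pow(Add(-91, 1), -1) = Pow(-90, -1) = Rational(-1, 90) ≈ -0.011111)
Mul(Mul(c, E), Function('U')(-2)) = Mul(Mul(Rational(-1, 90), -6), Mul(9, Pow(-2, -1))) = Mul(Rational(1, 15), Mul(9, Rational(-1, 2))) = Mul(Rational(1, 15), Rational(-9, 2)) = Rational(-3, 10)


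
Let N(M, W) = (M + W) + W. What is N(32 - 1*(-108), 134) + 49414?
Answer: 49822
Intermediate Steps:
N(M, W) = M + 2*W
N(32 - 1*(-108), 134) + 49414 = ((32 - 1*(-108)) + 2*134) + 49414 = ((32 + 108) + 268) + 49414 = (140 + 268) + 49414 = 408 + 49414 = 49822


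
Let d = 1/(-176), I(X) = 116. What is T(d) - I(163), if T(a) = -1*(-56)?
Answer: -60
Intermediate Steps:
d = -1/176 ≈ -0.0056818
T(a) = 56
T(d) - I(163) = 56 - 1*116 = 56 - 116 = -60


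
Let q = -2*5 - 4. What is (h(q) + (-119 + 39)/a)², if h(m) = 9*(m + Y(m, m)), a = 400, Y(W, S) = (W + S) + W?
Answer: 6355441/25 ≈ 2.5422e+5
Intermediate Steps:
q = -14 (q = -10 - 4 = -14)
Y(W, S) = S + 2*W (Y(W, S) = (S + W) + W = S + 2*W)
h(m) = 36*m (h(m) = 9*(m + (m + 2*m)) = 9*(m + 3*m) = 9*(4*m) = 36*m)
(h(q) + (-119 + 39)/a)² = (36*(-14) + (-119 + 39)/400)² = (-504 - 80*1/400)² = (-504 - ⅕)² = (-2521/5)² = 6355441/25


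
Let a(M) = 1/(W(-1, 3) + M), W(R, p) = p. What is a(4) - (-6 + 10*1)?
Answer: -27/7 ≈ -3.8571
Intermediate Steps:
a(M) = 1/(3 + M)
a(4) - (-6 + 10*1) = 1/(3 + 4) - (-6 + 10*1) = 1/7 - (-6 + 10) = ⅐ - 1*4 = ⅐ - 4 = -27/7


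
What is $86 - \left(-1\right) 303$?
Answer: $389$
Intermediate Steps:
$86 - \left(-1\right) 303 = 86 - -303 = 86 + 303 = 389$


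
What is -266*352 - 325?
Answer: -93957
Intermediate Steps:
-266*352 - 325 = -93632 - 325 = -93957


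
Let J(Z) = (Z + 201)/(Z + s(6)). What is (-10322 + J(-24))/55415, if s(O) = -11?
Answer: -361447/1939525 ≈ -0.18636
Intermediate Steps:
J(Z) = (201 + Z)/(-11 + Z) (J(Z) = (Z + 201)/(Z - 11) = (201 + Z)/(-11 + Z))
(-10322 + J(-24))/55415 = (-10322 + (201 - 24)/(-11 - 24))/55415 = (-10322 + 177/(-35))*(1/55415) = (-10322 - 1/35*177)*(1/55415) = (-10322 - 177/35)*(1/55415) = -361447/35*1/55415 = -361447/1939525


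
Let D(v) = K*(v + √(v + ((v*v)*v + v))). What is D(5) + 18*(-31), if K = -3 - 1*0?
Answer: -573 - 9*√15 ≈ -607.86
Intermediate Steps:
K = -3 (K = -3 + 0 = -3)
D(v) = -3*v - 3*√(v³ + 2*v) (D(v) = -3*(v + √(v + ((v*v)*v + v))) = -3*(v + √(v + (v²*v + v))) = -3*(v + √(v + (v³ + v))) = -3*(v + √(v + (v + v³))) = -3*(v + √(v³ + 2*v)) = -3*v - 3*√(v³ + 2*v))
D(5) + 18*(-31) = (-3*5 - 3*√5*√(2 + 5²)) + 18*(-31) = (-15 - 3*√5*√(2 + 25)) - 558 = (-15 - 3*3*√15) - 558 = (-15 - 9*√15) - 558 = -573 - 9*√15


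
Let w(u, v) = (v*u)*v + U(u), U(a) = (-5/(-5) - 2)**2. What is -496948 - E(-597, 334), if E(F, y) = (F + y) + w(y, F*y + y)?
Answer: -13235243512750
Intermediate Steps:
U(a) = 1 (U(a) = (-5*(-1/5) - 2)**2 = (1 - 2)**2 = (-1)**2 = 1)
w(u, v) = 1 + u*v**2 (w(u, v) = (v*u)*v + 1 = (u*v)*v + 1 = u*v**2 + 1 = 1 + u*v**2)
E(F, y) = 1 + F + y + y*(y + F*y)**2 (E(F, y) = (F + y) + (1 + y*(F*y + y)**2) = (F + y) + (1 + y*(y + F*y)**2) = 1 + F + y + y*(y + F*y)**2)
-496948 - E(-597, 334) = -496948 - (1 - 597 + 334 + 334**3*(1 - 597)**2) = -496948 - (1 - 597 + 334 + 37259704*(-596)**2) = -496948 - (1 - 597 + 334 + 37259704*355216) = -496948 - (1 - 597 + 334 + 13235243016064) = -496948 - 1*13235243015802 = -496948 - 13235243015802 = -13235243512750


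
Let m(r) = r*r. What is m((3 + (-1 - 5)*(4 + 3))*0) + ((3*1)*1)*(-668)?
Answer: -2004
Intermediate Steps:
m(r) = r**2
m((3 + (-1 - 5)*(4 + 3))*0) + ((3*1)*1)*(-668) = ((3 + (-1 - 5)*(4 + 3))*0)**2 + ((3*1)*1)*(-668) = ((3 - 6*7)*0)**2 + (3*1)*(-668) = ((3 - 42)*0)**2 + 3*(-668) = (-39*0)**2 - 2004 = 0**2 - 2004 = 0 - 2004 = -2004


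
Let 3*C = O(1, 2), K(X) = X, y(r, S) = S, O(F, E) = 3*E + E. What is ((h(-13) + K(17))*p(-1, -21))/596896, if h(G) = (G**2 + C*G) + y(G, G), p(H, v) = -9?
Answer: -1245/596896 ≈ -0.0020858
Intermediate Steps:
O(F, E) = 4*E
C = 8/3 (C = (4*2)/3 = (1/3)*8 = 8/3 ≈ 2.6667)
h(G) = G**2 + 11*G/3 (h(G) = (G**2 + 8*G/3) + G = G**2 + 11*G/3)
((h(-13) + K(17))*p(-1, -21))/596896 = (((1/3)*(-13)*(11 + 3*(-13)) + 17)*(-9))/596896 = (((1/3)*(-13)*(11 - 39) + 17)*(-9))*(1/596896) = (((1/3)*(-13)*(-28) + 17)*(-9))*(1/596896) = ((364/3 + 17)*(-9))*(1/596896) = ((415/3)*(-9))*(1/596896) = -1245*1/596896 = -1245/596896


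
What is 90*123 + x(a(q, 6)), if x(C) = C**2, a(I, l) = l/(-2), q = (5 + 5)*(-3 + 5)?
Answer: 11079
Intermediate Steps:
q = 20 (q = 10*2 = 20)
a(I, l) = -l/2 (a(I, l) = l*(-1/2) = -l/2)
90*123 + x(a(q, 6)) = 90*123 + (-1/2*6)**2 = 11070 + (-3)**2 = 11070 + 9 = 11079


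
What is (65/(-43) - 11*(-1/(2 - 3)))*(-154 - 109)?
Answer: 141494/43 ≈ 3290.6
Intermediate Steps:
(65/(-43) - 11*(-1/(2 - 3)))*(-154 - 109) = (65*(-1/43) - 11/((-1*(-1))))*(-263) = (-65/43 - 11/1)*(-263) = (-65/43 - 11*1)*(-263) = (-65/43 - 11)*(-263) = -538/43*(-263) = 141494/43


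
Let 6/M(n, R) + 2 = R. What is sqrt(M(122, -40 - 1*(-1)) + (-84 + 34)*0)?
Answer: I*sqrt(246)/41 ≈ 0.38255*I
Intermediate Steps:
M(n, R) = 6/(-2 + R)
sqrt(M(122, -40 - 1*(-1)) + (-84 + 34)*0) = sqrt(6/(-2 + (-40 - 1*(-1))) + (-84 + 34)*0) = sqrt(6/(-2 + (-40 + 1)) - 50*0) = sqrt(6/(-2 - 39) + 0) = sqrt(6/(-41) + 0) = sqrt(6*(-1/41) + 0) = sqrt(-6/41 + 0) = sqrt(-6/41) = I*sqrt(246)/41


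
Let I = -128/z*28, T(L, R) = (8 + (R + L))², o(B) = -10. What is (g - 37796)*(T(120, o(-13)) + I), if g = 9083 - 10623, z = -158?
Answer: -43339932768/79 ≈ -5.4861e+8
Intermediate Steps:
T(L, R) = (8 + L + R)² (T(L, R) = (8 + (L + R))² = (8 + L + R)²)
I = 1792/79 (I = -128/(-158)*28 = -128*(-1/158)*28 = (64/79)*28 = 1792/79 ≈ 22.684)
g = -1540
(g - 37796)*(T(120, o(-13)) + I) = (-1540 - 37796)*((8 + 120 - 10)² + 1792/79) = -39336*(118² + 1792/79) = -39336*(13924 + 1792/79) = -39336*1101788/79 = -43339932768/79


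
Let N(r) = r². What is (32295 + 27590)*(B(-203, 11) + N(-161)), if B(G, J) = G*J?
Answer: 1418555880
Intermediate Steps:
(32295 + 27590)*(B(-203, 11) + N(-161)) = (32295 + 27590)*(-203*11 + (-161)²) = 59885*(-2233 + 25921) = 59885*23688 = 1418555880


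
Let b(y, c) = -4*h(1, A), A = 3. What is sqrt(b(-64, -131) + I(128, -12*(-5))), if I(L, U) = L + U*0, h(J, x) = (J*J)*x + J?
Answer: 4*sqrt(7) ≈ 10.583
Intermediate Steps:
h(J, x) = J + x*J**2 (h(J, x) = J**2*x + J = x*J**2 + J = J + x*J**2)
I(L, U) = L (I(L, U) = L + 0 = L)
b(y, c) = -16 (b(y, c) = -4*(1 + 1*3) = -4*(1 + 3) = -4*4 = -16)
sqrt(b(-64, -131) + I(128, -12*(-5))) = sqrt(-16 + 128) = sqrt(112) = 4*sqrt(7)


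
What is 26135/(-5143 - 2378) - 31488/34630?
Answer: -570938149/130226115 ≈ -4.3842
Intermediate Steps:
26135/(-5143 - 2378) - 31488/34630 = 26135/(-7521) - 31488*1/34630 = 26135*(-1/7521) - 15744/17315 = -26135/7521 - 15744/17315 = -570938149/130226115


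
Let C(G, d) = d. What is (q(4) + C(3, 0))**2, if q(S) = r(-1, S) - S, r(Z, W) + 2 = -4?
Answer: 100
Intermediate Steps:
r(Z, W) = -6 (r(Z, W) = -2 - 4 = -6)
q(S) = -6 - S
(q(4) + C(3, 0))**2 = ((-6 - 1*4) + 0)**2 = ((-6 - 4) + 0)**2 = (-10 + 0)**2 = (-10)**2 = 100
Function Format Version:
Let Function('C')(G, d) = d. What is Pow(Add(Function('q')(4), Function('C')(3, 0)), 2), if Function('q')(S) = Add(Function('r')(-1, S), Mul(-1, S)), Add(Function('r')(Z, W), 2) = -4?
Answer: 100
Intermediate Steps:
Function('r')(Z, W) = -6 (Function('r')(Z, W) = Add(-2, -4) = -6)
Function('q')(S) = Add(-6, Mul(-1, S))
Pow(Add(Function('q')(4), Function('C')(3, 0)), 2) = Pow(Add(Add(-6, Mul(-1, 4)), 0), 2) = Pow(Add(Add(-6, -4), 0), 2) = Pow(Add(-10, 0), 2) = Pow(-10, 2) = 100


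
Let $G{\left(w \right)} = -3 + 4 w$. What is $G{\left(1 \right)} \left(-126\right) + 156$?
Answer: $30$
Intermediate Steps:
$G{\left(1 \right)} \left(-126\right) + 156 = \left(-3 + 4 \cdot 1\right) \left(-126\right) + 156 = \left(-3 + 4\right) \left(-126\right) + 156 = 1 \left(-126\right) + 156 = -126 + 156 = 30$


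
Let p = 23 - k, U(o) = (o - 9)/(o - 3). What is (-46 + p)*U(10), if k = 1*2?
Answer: -25/7 ≈ -3.5714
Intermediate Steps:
k = 2
U(o) = (-9 + o)/(-3 + o)
p = 21 (p = 23 - 1*2 = 23 - 2 = 21)
(-46 + p)*U(10) = (-46 + 21)*((-9 + 10)/(-3 + 10)) = -25/7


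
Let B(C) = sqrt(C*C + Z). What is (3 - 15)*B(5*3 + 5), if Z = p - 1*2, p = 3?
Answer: -12*sqrt(401) ≈ -240.30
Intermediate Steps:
Z = 1 (Z = 3 - 1*2 = 3 - 2 = 1)
B(C) = sqrt(1 + C**2) (B(C) = sqrt(C*C + 1) = sqrt(C**2 + 1) = sqrt(1 + C**2))
(3 - 15)*B(5*3 + 5) = (3 - 15)*sqrt(1 + (5*3 + 5)**2) = -12*sqrt(1 + (15 + 5)**2) = -12*sqrt(1 + 20**2) = -12*sqrt(1 + 400) = -12*sqrt(401)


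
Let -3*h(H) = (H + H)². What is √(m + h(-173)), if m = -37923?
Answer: 7*I*√14295/3 ≈ 278.98*I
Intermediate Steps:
h(H) = -4*H²/3 (h(H) = -(H + H)²/3 = -4*H²/3)
√(m + h(-173)) = √(-37923 - 4/3*(-173)²) = √(-37923 - 4/3*29929) = √(-37923 - 119716/3) = √(-233485/3) = 7*I*√14295/3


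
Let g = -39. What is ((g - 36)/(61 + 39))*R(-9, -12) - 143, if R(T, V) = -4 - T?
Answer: -587/4 ≈ -146.75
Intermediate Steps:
((g - 36)/(61 + 39))*R(-9, -12) - 143 = ((-39 - 36)/(61 + 39))*(-4 - 1*(-9)) - 143 = (-75/100)*(-4 + 9) - 143 = -75*1/100*5 - 143 = -¾*5 - 143 = -15/4 - 143 = -587/4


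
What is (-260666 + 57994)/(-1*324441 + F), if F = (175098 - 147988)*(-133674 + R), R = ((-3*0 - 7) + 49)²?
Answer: 202672/3576404541 ≈ 5.6669e-5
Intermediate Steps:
R = 1764 (R = ((0 - 7) + 49)² = (-7 + 49)² = 42² = 1764)
F = -3576080100 (F = (175098 - 147988)*(-133674 + 1764) = 27110*(-131910) = -3576080100)
(-260666 + 57994)/(-1*324441 + F) = (-260666 + 57994)/(-1*324441 - 3576080100) = -202672/(-324441 - 3576080100) = -202672/(-3576404541) = -202672*(-1/3576404541) = 202672/3576404541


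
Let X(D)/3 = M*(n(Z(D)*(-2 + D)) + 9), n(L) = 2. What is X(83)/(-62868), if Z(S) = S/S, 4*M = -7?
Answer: 77/83824 ≈ 0.00091859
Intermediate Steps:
M = -7/4 (M = (¼)*(-7) = -7/4 ≈ -1.7500)
Z(S) = 1
X(D) = -231/4 (X(D) = 3*(-7*(2 + 9)/4) = 3*(-7/4*11) = 3*(-77/4) = -231/4)
X(83)/(-62868) = -231/4/(-62868) = -231/4*(-1/62868) = 77/83824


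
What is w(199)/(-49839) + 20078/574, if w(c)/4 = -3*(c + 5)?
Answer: 167012099/4767931 ≈ 35.028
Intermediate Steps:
w(c) = -60 - 12*c (w(c) = 4*(-3*(c + 5)) = 4*(-3*(5 + c)) = 4*(-15 - 3*c) = -60 - 12*c)
w(199)/(-49839) + 20078/574 = (-60 - 12*199)/(-49839) + 20078/574 = (-60 - 2388)*(-1/49839) + 20078*(1/574) = -2448*(-1/49839) + 10039/287 = 816/16613 + 10039/287 = 167012099/4767931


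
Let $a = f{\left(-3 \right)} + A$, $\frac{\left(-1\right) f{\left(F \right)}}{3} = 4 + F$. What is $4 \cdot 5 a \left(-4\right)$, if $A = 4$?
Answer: $-80$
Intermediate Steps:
$f{\left(F \right)} = -12 - 3 F$ ($f{\left(F \right)} = - 3 \left(4 + F\right) = -12 - 3 F$)
$a = 1$ ($a = \left(-12 - -9\right) + 4 = \left(-12 + 9\right) + 4 = -3 + 4 = 1$)
$4 \cdot 5 a \left(-4\right) = 4 \cdot 5 \cdot 1 \left(-4\right) = 20 \cdot 1 \left(-4\right) = 20 \left(-4\right) = -80$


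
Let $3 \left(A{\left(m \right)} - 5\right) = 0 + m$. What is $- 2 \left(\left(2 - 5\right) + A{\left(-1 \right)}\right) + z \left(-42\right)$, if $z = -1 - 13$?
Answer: $\frac{1754}{3} \approx 584.67$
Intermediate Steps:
$z = -14$ ($z = -1 - 13 = -14$)
$A{\left(m \right)} = 5 + \frac{m}{3}$ ($A{\left(m \right)} = 5 + \frac{0 + m}{3} = 5 + \frac{m}{3}$)
$- 2 \left(\left(2 - 5\right) + A{\left(-1 \right)}\right) + z \left(-42\right) = - 2 \left(\left(2 - 5\right) + \left(5 + \frac{1}{3} \left(-1\right)\right)\right) - -588 = - 2 \left(-3 + \left(5 - \frac{1}{3}\right)\right) + 588 = - 2 \left(-3 + \frac{14}{3}\right) + 588 = \left(-2\right) \frac{5}{3} + 588 = - \frac{10}{3} + 588 = \frac{1754}{3}$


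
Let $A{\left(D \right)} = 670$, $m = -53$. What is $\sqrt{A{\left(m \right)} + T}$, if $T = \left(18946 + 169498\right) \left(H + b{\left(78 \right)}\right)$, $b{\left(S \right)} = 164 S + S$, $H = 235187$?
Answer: $\sqrt{46744853978} \approx 2.1621 \cdot 10^{5}$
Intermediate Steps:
$b{\left(S \right)} = 165 S$
$T = 46744853308$ ($T = \left(18946 + 169498\right) \left(235187 + 165 \cdot 78\right) = 188444 \left(235187 + 12870\right) = 188444 \cdot 248057 = 46744853308$)
$\sqrt{A{\left(m \right)} + T} = \sqrt{670 + 46744853308} = \sqrt{46744853978}$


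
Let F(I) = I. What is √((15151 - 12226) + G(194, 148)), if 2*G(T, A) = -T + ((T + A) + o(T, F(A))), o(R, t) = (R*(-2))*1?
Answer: √2805 ≈ 52.962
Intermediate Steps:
o(R, t) = -2*R (o(R, t) = -2*R*1 = -2*R)
G(T, A) = A/2 - T (G(T, A) = (-T + ((T + A) - 2*T))/2 = (-T + ((A + T) - 2*T))/2 = (-T + (A - T))/2 = (A - 2*T)/2 = A/2 - T)
√((15151 - 12226) + G(194, 148)) = √((15151 - 12226) + ((½)*148 - 1*194)) = √(2925 + (74 - 194)) = √(2925 - 120) = √2805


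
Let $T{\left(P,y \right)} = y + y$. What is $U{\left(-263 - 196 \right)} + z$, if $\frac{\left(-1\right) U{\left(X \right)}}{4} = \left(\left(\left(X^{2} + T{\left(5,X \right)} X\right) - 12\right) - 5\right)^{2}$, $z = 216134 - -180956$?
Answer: $-1597827061614$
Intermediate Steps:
$T{\left(P,y \right)} = 2 y$
$z = 397090$ ($z = 216134 + 180956 = 397090$)
$U{\left(X \right)} = - 4 \left(-17 + 3 X^{2}\right)^{2}$ ($U{\left(X \right)} = - 4 \left(\left(\left(X^{2} + 2 X X\right) - 12\right) - 5\right)^{2} = - 4 \left(\left(\left(X^{2} + 2 X^{2}\right) - 12\right) - 5\right)^{2} = - 4 \left(\left(3 X^{2} - 12\right) - 5\right)^{2} = - 4 \left(\left(-12 + 3 X^{2}\right) - 5\right)^{2} = - 4 \left(-17 + 3 X^{2}\right)^{2}$)
$U{\left(-263 - 196 \right)} + z = - 4 \left(-17 + 3 \left(-263 - 196\right)^{2}\right)^{2} + 397090 = - 4 \left(-17 + 3 \left(-459\right)^{2}\right)^{2} + 397090 = - 4 \left(-17 + 3 \cdot 210681\right)^{2} + 397090 = - 4 \left(-17 + 632043\right)^{2} + 397090 = - 4 \cdot 632026^{2} + 397090 = \left(-4\right) 399456864676 + 397090 = -1597827458704 + 397090 = -1597827061614$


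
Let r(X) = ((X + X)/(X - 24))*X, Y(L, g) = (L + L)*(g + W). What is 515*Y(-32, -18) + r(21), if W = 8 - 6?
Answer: 527066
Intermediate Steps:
W = 2
Y(L, g) = 2*L*(2 + g) (Y(L, g) = (L + L)*(g + 2) = (2*L)*(2 + g) = 2*L*(2 + g))
r(X) = 2*X**2/(-24 + X) (r(X) = ((2*X)/(-24 + X))*X = (2*X/(-24 + X))*X = 2*X**2/(-24 + X))
515*Y(-32, -18) + r(21) = 515*(2*(-32)*(2 - 18)) + 2*21**2/(-24 + 21) = 515*(2*(-32)*(-16)) + 2*441/(-3) = 515*1024 + 2*441*(-1/3) = 527360 - 294 = 527066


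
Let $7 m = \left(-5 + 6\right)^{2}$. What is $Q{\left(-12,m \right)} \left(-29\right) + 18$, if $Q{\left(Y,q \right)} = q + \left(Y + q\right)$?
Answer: $\frac{2504}{7} \approx 357.71$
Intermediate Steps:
$m = \frac{1}{7}$ ($m = \frac{\left(-5 + 6\right)^{2}}{7} = \frac{1^{2}}{7} = \frac{1}{7} \cdot 1 = \frac{1}{7} \approx 0.14286$)
$Q{\left(Y,q \right)} = Y + 2 q$
$Q{\left(-12,m \right)} \left(-29\right) + 18 = \left(-12 + 2 \cdot \frac{1}{7}\right) \left(-29\right) + 18 = \left(-12 + \frac{2}{7}\right) \left(-29\right) + 18 = \left(- \frac{82}{7}\right) \left(-29\right) + 18 = \frac{2378}{7} + 18 = \frac{2504}{7}$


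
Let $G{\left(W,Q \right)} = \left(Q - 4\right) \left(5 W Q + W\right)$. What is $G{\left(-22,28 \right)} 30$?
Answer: $-2233440$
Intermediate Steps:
$G{\left(W,Q \right)} = \left(-4 + Q\right) \left(W + 5 Q W\right)$ ($G{\left(W,Q \right)} = \left(-4 + Q\right) \left(5 Q W + W\right) = \left(-4 + Q\right) \left(W + 5 Q W\right)$)
$G{\left(-22,28 \right)} 30 = - 22 \left(-4 - 532 + 5 \cdot 28^{2}\right) 30 = - 22 \left(-4 - 532 + 5 \cdot 784\right) 30 = - 22 \left(-4 - 532 + 3920\right) 30 = \left(-22\right) 3384 \cdot 30 = \left(-74448\right) 30 = -2233440$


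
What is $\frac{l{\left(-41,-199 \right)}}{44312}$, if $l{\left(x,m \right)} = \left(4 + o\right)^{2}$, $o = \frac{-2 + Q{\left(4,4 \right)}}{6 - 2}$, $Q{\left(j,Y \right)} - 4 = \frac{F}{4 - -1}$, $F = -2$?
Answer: $\frac{121}{276950} \approx 0.0004369$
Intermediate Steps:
$Q{\left(j,Y \right)} = \frac{18}{5}$ ($Q{\left(j,Y \right)} = 4 - \frac{2}{4 - -1} = 4 - \frac{2}{4 + 1} = 4 - \frac{2}{5} = \frac{18}{5}$)
$o = \frac{2}{5}$ ($o = \frac{-2 + \frac{18}{5}}{6 - 2} = \frac{8}{5 \cdot 4} = \frac{8}{5} \cdot \frac{1}{4} = \frac{2}{5} \approx 0.4$)
$l{\left(x,m \right)} = \frac{484}{25}$ ($l{\left(x,m \right)} = \left(4 + \frac{2}{5}\right)^{2} = \left(\frac{22}{5}\right)^{2} = \frac{484}{25}$)
$\frac{l{\left(-41,-199 \right)}}{44312} = \frac{484}{25 \cdot 44312} = \frac{484}{25} \cdot \frac{1}{44312} = \frac{121}{276950}$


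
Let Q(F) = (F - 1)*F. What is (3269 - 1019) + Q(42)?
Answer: 3972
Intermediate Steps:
Q(F) = F*(-1 + F) (Q(F) = (-1 + F)*F = F*(-1 + F))
(3269 - 1019) + Q(42) = (3269 - 1019) + 42*(-1 + 42) = 2250 + 42*41 = 2250 + 1722 = 3972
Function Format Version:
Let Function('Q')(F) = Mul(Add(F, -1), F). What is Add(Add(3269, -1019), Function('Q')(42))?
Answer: 3972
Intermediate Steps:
Function('Q')(F) = Mul(F, Add(-1, F)) (Function('Q')(F) = Mul(Add(-1, F), F) = Mul(F, Add(-1, F)))
Add(Add(3269, -1019), Function('Q')(42)) = Add(Add(3269, -1019), Mul(42, Add(-1, 42))) = Add(2250, Mul(42, 41)) = Add(2250, 1722) = 3972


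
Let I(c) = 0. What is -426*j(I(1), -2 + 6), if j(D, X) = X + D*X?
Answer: -1704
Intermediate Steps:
-426*j(I(1), -2 + 6) = -426*(-2 + 6)*(1 + 0) = -1704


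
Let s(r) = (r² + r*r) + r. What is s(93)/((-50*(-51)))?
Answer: 341/50 ≈ 6.8200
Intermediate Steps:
s(r) = r + 2*r² (s(r) = (r² + r²) + r = 2*r² + r = r + 2*r²)
s(93)/((-50*(-51))) = (93*(1 + 2*93))/((-50*(-51))) = (93*(1 + 186))/2550 = (93*187)*(1/2550) = 17391*(1/2550) = 341/50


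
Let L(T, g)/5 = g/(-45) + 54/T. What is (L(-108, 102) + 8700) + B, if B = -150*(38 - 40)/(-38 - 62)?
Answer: 52099/6 ≈ 8683.2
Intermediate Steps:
L(T, g) = 270/T - g/9 (L(T, g) = 5*(g/(-45) + 54/T) = 5*(g*(-1/45) + 54/T) = 5*(-g/45 + 54/T) = 5*(54/T - g/45) = 270/T - g/9)
B = -3 (B = -(-300)/(-100) = -(-300)*(-1)/100 = -150*1/50 = -3)
(L(-108, 102) + 8700) + B = ((270/(-108) - ⅑*102) + 8700) - 3 = ((270*(-1/108) - 34/3) + 8700) - 3 = ((-5/2 - 34/3) + 8700) - 3 = (-83/6 + 8700) - 3 = 52117/6 - 3 = 52099/6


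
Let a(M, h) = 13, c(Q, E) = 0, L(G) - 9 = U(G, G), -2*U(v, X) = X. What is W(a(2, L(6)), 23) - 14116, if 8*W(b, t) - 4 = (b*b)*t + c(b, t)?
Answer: -109037/8 ≈ -13630.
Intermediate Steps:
U(v, X) = -X/2
L(G) = 9 - G/2
W(b, t) = ½ + t*b²/8 (W(b, t) = ½ + ((b*b)*t + 0)/8 = ½ + (b²*t + 0)/8 = ½ + (t*b² + 0)/8 = ½ + (t*b²)/8 = ½ + t*b²/8)
W(a(2, L(6)), 23) - 14116 = (½ + (⅛)*23*13²) - 14116 = (½ + (⅛)*23*169) - 14116 = (½ + 3887/8) - 14116 = 3891/8 - 14116 = -109037/8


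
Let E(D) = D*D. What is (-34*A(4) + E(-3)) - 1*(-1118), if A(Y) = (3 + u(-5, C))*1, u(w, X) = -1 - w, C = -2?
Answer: 889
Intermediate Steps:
E(D) = D**2
A(Y) = 7 (A(Y) = (3 + (-1 - 1*(-5)))*1 = (3 + (-1 + 5))*1 = (3 + 4)*1 = 7*1 = 7)
(-34*A(4) + E(-3)) - 1*(-1118) = (-34*7 + (-3)**2) - 1*(-1118) = (-238 + 9) + 1118 = -229 + 1118 = 889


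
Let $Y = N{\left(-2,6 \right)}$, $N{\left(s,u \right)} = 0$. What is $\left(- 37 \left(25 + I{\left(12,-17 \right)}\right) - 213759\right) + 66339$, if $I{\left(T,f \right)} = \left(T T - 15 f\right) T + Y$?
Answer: $-325501$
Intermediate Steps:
$Y = 0$
$I{\left(T,f \right)} = T \left(T^{2} - 15 f\right)$ ($I{\left(T,f \right)} = \left(T T - 15 f\right) T + 0 = \left(T^{2} - 15 f\right) T + 0 = T \left(T^{2} - 15 f\right) + 0 = T \left(T^{2} - 15 f\right)$)
$\left(- 37 \left(25 + I{\left(12,-17 \right)}\right) - 213759\right) + 66339 = \left(- 37 \left(25 + 12 \left(12^{2} - -255\right)\right) - 213759\right) + 66339 = \left(- 37 \left(25 + 12 \left(144 + 255\right)\right) - 213759\right) + 66339 = \left(- 37 \left(25 + 12 \cdot 399\right) - 213759\right) + 66339 = \left(- 37 \left(25 + 4788\right) - 213759\right) + 66339 = \left(\left(-37\right) 4813 - 213759\right) + 66339 = \left(-178081 - 213759\right) + 66339 = -391840 + 66339 = -325501$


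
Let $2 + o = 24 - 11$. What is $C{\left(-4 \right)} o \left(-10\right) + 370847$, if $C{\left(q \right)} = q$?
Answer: $371287$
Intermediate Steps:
$o = 11$ ($o = -2 + \left(24 - 11\right) = -2 + 13 = 11$)
$C{\left(-4 \right)} o \left(-10\right) + 370847 = \left(-4\right) 11 \left(-10\right) + 370847 = \left(-44\right) \left(-10\right) + 370847 = 440 + 370847 = 371287$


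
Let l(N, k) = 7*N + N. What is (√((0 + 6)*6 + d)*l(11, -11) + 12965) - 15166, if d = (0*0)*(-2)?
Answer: -1673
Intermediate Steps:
d = 0 (d = 0*(-2) = 0)
l(N, k) = 8*N
(√((0 + 6)*6 + d)*l(11, -11) + 12965) - 15166 = (√((0 + 6)*6 + 0)*(8*11) + 12965) - 15166 = (√(6*6 + 0)*88 + 12965) - 15166 = (√(36 + 0)*88 + 12965) - 15166 = (√36*88 + 12965) - 15166 = (6*88 + 12965) - 15166 = (528 + 12965) - 15166 = 13493 - 15166 = -1673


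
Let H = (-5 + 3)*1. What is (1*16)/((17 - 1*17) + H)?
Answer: -8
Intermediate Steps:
H = -2 (H = -2*1 = -2)
(1*16)/((17 - 1*17) + H) = (1*16)/((17 - 1*17) - 2) = 16/((17 - 17) - 2) = 16/(0 - 2) = 16/(-2) = -½*16 = -8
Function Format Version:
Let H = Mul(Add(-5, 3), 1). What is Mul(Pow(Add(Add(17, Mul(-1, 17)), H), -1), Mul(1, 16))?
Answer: -8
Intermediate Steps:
H = -2 (H = Mul(-2, 1) = -2)
Mul(Pow(Add(Add(17, Mul(-1, 17)), H), -1), Mul(1, 16)) = Mul(Pow(Add(Add(17, Mul(-1, 17)), -2), -1), Mul(1, 16)) = Mul(Pow(Add(Add(17, -17), -2), -1), 16) = Mul(Pow(Add(0, -2), -1), 16) = Mul(Pow(-2, -1), 16) = Mul(Rational(-1, 2), 16) = -8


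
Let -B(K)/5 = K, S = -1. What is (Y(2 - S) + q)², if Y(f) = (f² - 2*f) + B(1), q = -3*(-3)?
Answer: 49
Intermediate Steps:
B(K) = -5*K
q = 9
Y(f) = -5 + f² - 2*f (Y(f) = (f² - 2*f) - 5*1 = (f² - 2*f) - 5 = -5 + f² - 2*f)
(Y(2 - S) + q)² = ((-5 + (2 - 1*(-1))² - 2*(2 - 1*(-1))) + 9)² = ((-5 + (2 + 1)² - 2*(2 + 1)) + 9)² = ((-5 + 3² - 2*3) + 9)² = ((-5 + 9 - 6) + 9)² = (-2 + 9)² = 7² = 49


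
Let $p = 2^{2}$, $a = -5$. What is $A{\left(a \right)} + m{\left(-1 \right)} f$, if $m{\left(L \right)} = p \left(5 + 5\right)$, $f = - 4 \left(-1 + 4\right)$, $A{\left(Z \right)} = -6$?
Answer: $-486$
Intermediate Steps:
$p = 4$
$f = -12$ ($f = \left(-4\right) 3 = -12$)
$m{\left(L \right)} = 40$ ($m{\left(L \right)} = 4 \left(5 + 5\right) = 4 \cdot 10 = 40$)
$A{\left(a \right)} + m{\left(-1 \right)} f = -6 + 40 \left(-12\right) = -6 - 480 = -486$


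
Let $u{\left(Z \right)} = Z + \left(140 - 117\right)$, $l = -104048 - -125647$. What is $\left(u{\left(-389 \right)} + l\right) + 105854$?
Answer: $127087$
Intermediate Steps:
$l = 21599$ ($l = -104048 + 125647 = 21599$)
$u{\left(Z \right)} = 23 + Z$ ($u{\left(Z \right)} = Z + 23 = 23 + Z$)
$\left(u{\left(-389 \right)} + l\right) + 105854 = \left(\left(23 - 389\right) + 21599\right) + 105854 = \left(-366 + 21599\right) + 105854 = 21233 + 105854 = 127087$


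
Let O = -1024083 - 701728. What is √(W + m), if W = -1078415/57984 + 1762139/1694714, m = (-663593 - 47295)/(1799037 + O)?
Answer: I*√28137054494058522150526186422/32123427826224 ≈ 5.2218*I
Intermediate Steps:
O = -1725811
m = -355444/36613 (m = (-663593 - 47295)/(1799037 - 1725811) = -710888/73226 = -710888*1/73226 = -355444/36613 ≈ -9.7081)
W = -862714565267/49133148288 (W = -1078415*1/57984 + 1762139*(1/1694714) = -1078415/57984 + 1762139/1694714 = -862714565267/49133148288 ≈ -17.559)
√(W + m) = √(-862714565267/49133148288 - 355444/36613) = √(-49050651138200543/1798911958268544) = I*√28137054494058522150526186422/32123427826224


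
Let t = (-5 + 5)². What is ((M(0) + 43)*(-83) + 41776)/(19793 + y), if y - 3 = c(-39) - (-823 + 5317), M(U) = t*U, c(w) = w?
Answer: 38207/15263 ≈ 2.5032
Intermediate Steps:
t = 0 (t = 0² = 0)
M(U) = 0 (M(U) = 0*U = 0)
y = -4530 (y = 3 + (-39 - (-823 + 5317)) = 3 + (-39 - 1*4494) = 3 + (-39 - 4494) = 3 - 4533 = -4530)
((M(0) + 43)*(-83) + 41776)/(19793 + y) = ((0 + 43)*(-83) + 41776)/(19793 - 4530) = (43*(-83) + 41776)/15263 = (-3569 + 41776)*(1/15263) = 38207*(1/15263) = 38207/15263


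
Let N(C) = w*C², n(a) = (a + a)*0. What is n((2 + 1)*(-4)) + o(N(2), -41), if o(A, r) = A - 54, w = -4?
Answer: -70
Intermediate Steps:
n(a) = 0 (n(a) = (2*a)*0 = 0)
N(C) = -4*C²
o(A, r) = -54 + A
n((2 + 1)*(-4)) + o(N(2), -41) = 0 + (-54 - 4*2²) = 0 + (-54 - 4*4) = 0 + (-54 - 16) = 0 - 70 = -70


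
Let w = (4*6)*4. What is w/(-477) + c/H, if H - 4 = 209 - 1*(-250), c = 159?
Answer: 10465/73617 ≈ 0.14215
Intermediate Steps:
w = 96 (w = 24*4 = 96)
H = 463 (H = 4 + (209 - 1*(-250)) = 4 + (209 + 250) = 4 + 459 = 463)
w/(-477) + c/H = 96/(-477) + 159/463 = 96*(-1/477) + 159*(1/463) = -32/159 + 159/463 = 10465/73617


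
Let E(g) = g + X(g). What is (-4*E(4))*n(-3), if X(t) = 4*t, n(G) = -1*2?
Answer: 160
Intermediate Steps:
n(G) = -2
E(g) = 5*g (E(g) = g + 4*g = 5*g)
(-4*E(4))*n(-3) = -20*4*(-2) = -4*20*(-2) = -80*(-2) = 160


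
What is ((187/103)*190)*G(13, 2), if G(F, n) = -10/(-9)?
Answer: 355300/927 ≈ 383.28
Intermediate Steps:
G(F, n) = 10/9 (G(F, n) = -10*(-⅑) = 10/9)
((187/103)*190)*G(13, 2) = ((187/103)*190)*(10/9) = (35530/103)*(10/9) = 355300/927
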